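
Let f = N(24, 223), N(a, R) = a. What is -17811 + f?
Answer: -17787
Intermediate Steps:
f = 24
-17811 + f = -17811 + 24 = -17787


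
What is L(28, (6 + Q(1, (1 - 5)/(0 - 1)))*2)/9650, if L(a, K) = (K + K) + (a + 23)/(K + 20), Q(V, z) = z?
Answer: 1651/386000 ≈ 0.0042772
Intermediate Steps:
L(a, K) = 2*K + (23 + a)/(20 + K)
L(28, (6 + Q(1, (1 - 5)/(0 - 1)))*2)/9650 = ((23 + 28 + 2*((6 + (1 - 5)/(0 - 1))*2)² + 40*((6 + (1 - 5)/(0 - 1))*2))/(20 + (6 + (1 - 5)/(0 - 1))*2))/9650 = ((23 + 28 + 2*((6 - 4/(-1))*2)² + 40*((6 - 4/(-1))*2))/(20 + (6 - 4/(-1))*2))*(1/9650) = ((23 + 28 + 2*((6 - 4*(-1))*2)² + 40*((6 - 4*(-1))*2))/(20 + (6 - 4*(-1))*2))*(1/9650) = ((23 + 28 + 2*((6 + 4)*2)² + 40*((6 + 4)*2))/(20 + (6 + 4)*2))*(1/9650) = ((23 + 28 + 2*(10*2)² + 40*(10*2))/(20 + 10*2))*(1/9650) = ((23 + 28 + 2*20² + 40*20)/(20 + 20))*(1/9650) = ((23 + 28 + 2*400 + 800)/40)*(1/9650) = ((23 + 28 + 800 + 800)/40)*(1/9650) = ((1/40)*1651)*(1/9650) = (1651/40)*(1/9650) = 1651/386000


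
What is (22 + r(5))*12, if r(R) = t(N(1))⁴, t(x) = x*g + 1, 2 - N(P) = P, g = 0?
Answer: 276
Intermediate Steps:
N(P) = 2 - P
t(x) = 1 (t(x) = x*0 + 1 = 0 + 1 = 1)
r(R) = 1 (r(R) = 1⁴ = 1)
(22 + r(5))*12 = (22 + 1)*12 = 23*12 = 276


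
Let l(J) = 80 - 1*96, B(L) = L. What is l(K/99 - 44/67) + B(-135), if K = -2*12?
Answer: -151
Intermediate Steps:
K = -24
l(J) = -16 (l(J) = 80 - 96 = -16)
l(K/99 - 44/67) + B(-135) = -16 - 135 = -151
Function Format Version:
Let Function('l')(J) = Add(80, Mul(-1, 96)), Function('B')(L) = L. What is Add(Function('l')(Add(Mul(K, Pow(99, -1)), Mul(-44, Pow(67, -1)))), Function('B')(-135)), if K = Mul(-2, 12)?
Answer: -151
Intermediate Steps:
K = -24
Function('l')(J) = -16 (Function('l')(J) = Add(80, -96) = -16)
Add(Function('l')(Add(Mul(K, Pow(99, -1)), Mul(-44, Pow(67, -1)))), Function('B')(-135)) = Add(-16, -135) = -151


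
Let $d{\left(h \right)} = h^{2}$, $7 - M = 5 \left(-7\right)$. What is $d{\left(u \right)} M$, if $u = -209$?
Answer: $1834602$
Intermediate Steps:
$M = 42$ ($M = 7 - 5 \left(-7\right) = 7 - -35 = 7 + 35 = 42$)
$d{\left(u \right)} M = \left(-209\right)^{2} \cdot 42 = 43681 \cdot 42 = 1834602$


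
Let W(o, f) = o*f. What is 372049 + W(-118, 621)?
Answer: 298771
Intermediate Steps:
W(o, f) = f*o
372049 + W(-118, 621) = 372049 + 621*(-118) = 372049 - 73278 = 298771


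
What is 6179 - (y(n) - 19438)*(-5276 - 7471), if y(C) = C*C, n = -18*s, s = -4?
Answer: -181689559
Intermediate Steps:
n = 72 (n = -18*(-4) = 72)
y(C) = C²
6179 - (y(n) - 19438)*(-5276 - 7471) = 6179 - (72² - 19438)*(-5276 - 7471) = 6179 - (5184 - 19438)*(-12747) = 6179 - (-14254)*(-12747) = 6179 - 1*181695738 = 6179 - 181695738 = -181689559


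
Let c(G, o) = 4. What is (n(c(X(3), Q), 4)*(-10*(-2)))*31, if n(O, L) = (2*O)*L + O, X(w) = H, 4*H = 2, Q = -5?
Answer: 22320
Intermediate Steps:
H = ½ (H = (¼)*2 = ½ ≈ 0.50000)
X(w) = ½
n(O, L) = O + 2*L*O (n(O, L) = 2*L*O + O = O + 2*L*O)
(n(c(X(3), Q), 4)*(-10*(-2)))*31 = ((4*(1 + 2*4))*(-10*(-2)))*31 = ((4*(1 + 8))*20)*31 = ((4*9)*20)*31 = (36*20)*31 = 720*31 = 22320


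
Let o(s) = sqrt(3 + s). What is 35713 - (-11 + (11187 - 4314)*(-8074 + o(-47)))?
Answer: 55528326 - 13746*I*sqrt(11) ≈ 5.5528e+7 - 45590.0*I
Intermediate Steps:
35713 - (-11 + (11187 - 4314)*(-8074 + o(-47))) = 35713 - (-11 + (11187 - 4314)*(-8074 + sqrt(3 - 47))) = 35713 - (-11 + 6873*(-8074 + sqrt(-44))) = 35713 - (-11 + 6873*(-8074 + 2*I*sqrt(11))) = 35713 - (-11 + (-55492602 + 13746*I*sqrt(11))) = 35713 - (-55492613 + 13746*I*sqrt(11)) = 35713 + (55492613 - 13746*I*sqrt(11)) = 55528326 - 13746*I*sqrt(11)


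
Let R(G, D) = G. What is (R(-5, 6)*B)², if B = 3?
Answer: 225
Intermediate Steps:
(R(-5, 6)*B)² = (-5*3)² = (-15)² = 225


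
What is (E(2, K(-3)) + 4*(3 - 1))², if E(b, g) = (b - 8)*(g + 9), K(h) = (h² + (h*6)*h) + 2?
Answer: 190096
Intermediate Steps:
K(h) = 2 + 7*h² (K(h) = (h² + (6*h)*h) + 2 = (h² + 6*h²) + 2 = 7*h² + 2 = 2 + 7*h²)
E(b, g) = (-8 + b)*(9 + g)
(E(2, K(-3)) + 4*(3 - 1))² = ((-72 - 8*(2 + 7*(-3)²) + 9*2 + 2*(2 + 7*(-3)²)) + 4*(3 - 1))² = ((-72 - 8*(2 + 7*9) + 18 + 2*(2 + 7*9)) + 4*2)² = ((-72 - 8*(2 + 63) + 18 + 2*(2 + 63)) + 8)² = ((-72 - 8*65 + 18 + 2*65) + 8)² = ((-72 - 520 + 18 + 130) + 8)² = (-444 + 8)² = (-436)² = 190096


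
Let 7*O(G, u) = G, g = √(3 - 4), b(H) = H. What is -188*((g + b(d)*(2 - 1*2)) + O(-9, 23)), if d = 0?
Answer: 1692/7 - 188*I ≈ 241.71 - 188.0*I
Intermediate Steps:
g = I (g = √(-1) = I ≈ 1.0*I)
O(G, u) = G/7
-188*((g + b(d)*(2 - 1*2)) + O(-9, 23)) = -188*((I + 0*(2 - 1*2)) + (⅐)*(-9)) = -188*((I + 0*(2 - 2)) - 9/7) = -188*((I + 0*0) - 9/7) = -188*((I + 0) - 9/7) = -188*(I - 9/7) = -188*(-9/7 + I) = 1692/7 - 188*I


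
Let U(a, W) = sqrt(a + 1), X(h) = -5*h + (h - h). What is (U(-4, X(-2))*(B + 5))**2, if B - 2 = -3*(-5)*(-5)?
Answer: -13872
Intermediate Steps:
X(h) = -5*h (X(h) = -5*h + 0 = -5*h)
B = -73 (B = 2 - 3*(-5)*(-5) = 2 + 15*(-5) = 2 - 75 = -73)
U(a, W) = sqrt(1 + a)
(U(-4, X(-2))*(B + 5))**2 = (sqrt(1 - 4)*(-73 + 5))**2 = (sqrt(-3)*(-68))**2 = ((I*sqrt(3))*(-68))**2 = (-68*I*sqrt(3))**2 = -13872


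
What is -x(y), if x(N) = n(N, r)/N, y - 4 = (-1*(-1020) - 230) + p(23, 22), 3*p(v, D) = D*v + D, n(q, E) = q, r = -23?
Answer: -1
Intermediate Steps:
p(v, D) = D/3 + D*v/3 (p(v, D) = (D*v + D)/3 = (D + D*v)/3 = D/3 + D*v/3)
y = 970 (y = 4 + ((-1*(-1020) - 230) + (⅓)*22*(1 + 23)) = 4 + ((1020 - 230) + (⅓)*22*24) = 4 + (790 + 176) = 4 + 966 = 970)
x(N) = 1 (x(N) = N/N = 1)
-x(y) = -1*1 = -1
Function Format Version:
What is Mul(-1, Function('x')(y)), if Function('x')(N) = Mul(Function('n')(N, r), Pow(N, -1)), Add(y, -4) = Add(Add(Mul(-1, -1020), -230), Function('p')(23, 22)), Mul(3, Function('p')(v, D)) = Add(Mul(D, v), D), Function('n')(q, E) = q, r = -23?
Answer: -1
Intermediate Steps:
Function('p')(v, D) = Add(Mul(Rational(1, 3), D), Mul(Rational(1, 3), D, v)) (Function('p')(v, D) = Mul(Rational(1, 3), Add(Mul(D, v), D)) = Mul(Rational(1, 3), Add(D, Mul(D, v))) = Add(Mul(Rational(1, 3), D), Mul(Rational(1, 3), D, v)))
y = 970 (y = Add(4, Add(Add(Mul(-1, -1020), -230), Mul(Rational(1, 3), 22, Add(1, 23)))) = Add(4, Add(Add(1020, -230), Mul(Rational(1, 3), 22, 24))) = Add(4, Add(790, 176)) = Add(4, 966) = 970)
Function('x')(N) = 1 (Function('x')(N) = Mul(N, Pow(N, -1)) = 1)
Mul(-1, Function('x')(y)) = Mul(-1, 1) = -1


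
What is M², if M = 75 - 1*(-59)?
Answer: 17956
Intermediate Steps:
M = 134 (M = 75 + 59 = 134)
M² = 134² = 17956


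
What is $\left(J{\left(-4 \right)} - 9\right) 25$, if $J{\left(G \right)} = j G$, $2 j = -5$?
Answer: $25$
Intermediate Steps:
$j = - \frac{5}{2}$ ($j = \frac{1}{2} \left(-5\right) = - \frac{5}{2} \approx -2.5$)
$J{\left(G \right)} = - \frac{5 G}{2}$
$\left(J{\left(-4 \right)} - 9\right) 25 = \left(\left(- \frac{5}{2}\right) \left(-4\right) - 9\right) 25 = \left(10 - 9\right) 25 = 1 \cdot 25 = 25$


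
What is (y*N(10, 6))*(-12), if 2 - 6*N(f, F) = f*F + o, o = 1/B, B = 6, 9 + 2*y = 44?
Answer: 12215/6 ≈ 2035.8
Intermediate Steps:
y = 35/2 (y = -9/2 + (½)*44 = -9/2 + 22 = 35/2 ≈ 17.500)
o = ⅙ (o = 1/6 = ⅙ ≈ 0.16667)
N(f, F) = 11/36 - F*f/6 (N(f, F) = ⅓ - (f*F + ⅙)/6 = ⅓ - (F*f + ⅙)/6 = ⅓ - (⅙ + F*f)/6 = ⅓ + (-1/36 - F*f/6) = 11/36 - F*f/6)
(y*N(10, 6))*(-12) = (35*(11/36 - ⅙*6*10)/2)*(-12) = (35*(11/36 - 10)/2)*(-12) = ((35/2)*(-349/36))*(-12) = -12215/72*(-12) = 12215/6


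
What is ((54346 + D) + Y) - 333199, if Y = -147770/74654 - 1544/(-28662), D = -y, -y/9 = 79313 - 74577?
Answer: -126367773672764/534933237 ≈ -2.3623e+5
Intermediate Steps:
y = -42624 (y = -9*(79313 - 74577) = -9*4736 = -42624)
D = 42624 (D = -1*(-42624) = 42624)
Y = -1030029491/534933237 (Y = -147770*1/74654 - 1544*(-1/28662) = -73885/37327 + 772/14331 = -1030029491/534933237 ≈ -1.9255)
((54346 + D) + Y) - 333199 = ((54346 + 42624) - 1030029491/534933237) - 333199 = (96970 - 1030029491/534933237) - 333199 = 51871445962399/534933237 - 333199 = -126367773672764/534933237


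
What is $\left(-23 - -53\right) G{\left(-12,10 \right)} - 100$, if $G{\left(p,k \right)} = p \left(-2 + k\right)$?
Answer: $-2980$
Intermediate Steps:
$\left(-23 - -53\right) G{\left(-12,10 \right)} - 100 = \left(-23 - -53\right) \left(- 12 \left(-2 + 10\right)\right) - 100 = \left(-23 + 53\right) \left(\left(-12\right) 8\right) - 100 = 30 \left(-96\right) - 100 = -2880 - 100 = -2980$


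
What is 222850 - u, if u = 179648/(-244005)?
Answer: 54376693898/244005 ≈ 2.2285e+5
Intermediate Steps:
u = -179648/244005 (u = 179648*(-1/244005) = -179648/244005 ≈ -0.73625)
222850 - u = 222850 - 1*(-179648/244005) = 222850 + 179648/244005 = 54376693898/244005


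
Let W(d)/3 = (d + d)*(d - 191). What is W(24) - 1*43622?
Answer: -67670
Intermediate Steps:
W(d) = 6*d*(-191 + d) (W(d) = 3*((d + d)*(d - 191)) = 3*((2*d)*(-191 + d)) = 3*(2*d*(-191 + d)) = 6*d*(-191 + d))
W(24) - 1*43622 = 6*24*(-191 + 24) - 1*43622 = 6*24*(-167) - 43622 = -24048 - 43622 = -67670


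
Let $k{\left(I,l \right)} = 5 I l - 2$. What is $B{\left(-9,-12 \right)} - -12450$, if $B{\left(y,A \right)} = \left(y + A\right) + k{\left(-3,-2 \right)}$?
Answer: $12457$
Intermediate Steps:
$k{\left(I,l \right)} = -2 + 5 I l$ ($k{\left(I,l \right)} = 5 I l - 2 = -2 + 5 I l$)
$B{\left(y,A \right)} = 28 + A + y$ ($B{\left(y,A \right)} = \left(y + A\right) - \left(2 + 15 \left(-2\right)\right) = \left(A + y\right) + \left(-2 + 30\right) = \left(A + y\right) + 28 = 28 + A + y$)
$B{\left(-9,-12 \right)} - -12450 = \left(28 - 12 - 9\right) - -12450 = 7 + 12450 = 12457$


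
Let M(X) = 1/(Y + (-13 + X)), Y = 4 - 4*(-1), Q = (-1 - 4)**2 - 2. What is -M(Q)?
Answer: -1/18 ≈ -0.055556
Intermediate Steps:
Q = 23 (Q = (-5)**2 - 2 = 25 - 2 = 23)
Y = 8 (Y = 4 + 4 = 8)
M(X) = 1/(-5 + X) (M(X) = 1/(8 + (-13 + X)) = 1/(-5 + X))
-M(Q) = -1/(-5 + 23) = -1/18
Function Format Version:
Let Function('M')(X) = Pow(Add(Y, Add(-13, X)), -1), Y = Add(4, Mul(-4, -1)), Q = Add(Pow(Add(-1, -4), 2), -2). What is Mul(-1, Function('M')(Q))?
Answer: Rational(-1, 18) ≈ -0.055556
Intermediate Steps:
Q = 23 (Q = Add(Pow(-5, 2), -2) = Add(25, -2) = 23)
Y = 8 (Y = Add(4, 4) = 8)
Function('M')(X) = Pow(Add(-5, X), -1) (Function('M')(X) = Pow(Add(8, Add(-13, X)), -1) = Pow(Add(-5, X), -1))
Mul(-1, Function('M')(Q)) = Mul(-1, Pow(Add(-5, 23), -1)) = Mul(-1, Pow(18, -1)) = Mul(-1, Rational(1, 18)) = Rational(-1, 18)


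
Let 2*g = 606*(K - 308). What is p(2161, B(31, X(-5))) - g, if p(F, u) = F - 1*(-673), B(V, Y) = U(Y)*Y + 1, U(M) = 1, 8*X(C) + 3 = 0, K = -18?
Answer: 101612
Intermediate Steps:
X(C) = -3/8 (X(C) = -3/8 + (⅛)*0 = -3/8 + 0 = -3/8)
g = -98778 (g = (606*(-18 - 308))/2 = (606*(-326))/2 = (½)*(-197556) = -98778)
B(V, Y) = 1 + Y (B(V, Y) = 1*Y + 1 = Y + 1 = 1 + Y)
p(F, u) = 673 + F (p(F, u) = F + 673 = 673 + F)
p(2161, B(31, X(-5))) - g = (673 + 2161) - 1*(-98778) = 2834 + 98778 = 101612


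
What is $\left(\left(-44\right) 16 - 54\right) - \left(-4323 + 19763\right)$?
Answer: $-16198$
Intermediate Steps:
$\left(\left(-44\right) 16 - 54\right) - \left(-4323 + 19763\right) = \left(-704 - 54\right) - 15440 = -758 - 15440 = -16198$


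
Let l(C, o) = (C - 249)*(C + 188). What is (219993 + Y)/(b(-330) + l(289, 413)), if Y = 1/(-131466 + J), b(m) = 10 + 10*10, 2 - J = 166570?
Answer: 65565393761/5719272460 ≈ 11.464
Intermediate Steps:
J = -166568 (J = 2 - 1*166570 = 2 - 166570 = -166568)
l(C, o) = (-249 + C)*(188 + C)
b(m) = 110 (b(m) = 10 + 100 = 110)
Y = -1/298034 (Y = 1/(-131466 - 166568) = 1/(-298034) = -1/298034 ≈ -3.3553e-6)
(219993 + Y)/(b(-330) + l(289, 413)) = (219993 - 1/298034)/(110 + (-46812 + 289² - 61*289)) = 65565393761/(298034*(110 + (-46812 + 83521 - 17629))) = 65565393761/(298034*(110 + 19080)) = (65565393761/298034)/19190 = (65565393761/298034)*(1/19190) = 65565393761/5719272460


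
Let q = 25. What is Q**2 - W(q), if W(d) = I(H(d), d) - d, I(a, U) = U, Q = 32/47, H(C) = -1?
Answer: 1024/2209 ≈ 0.46356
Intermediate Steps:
Q = 32/47 (Q = 32*(1/47) = 32/47 ≈ 0.68085)
W(d) = 0 (W(d) = d - d = 0)
Q**2 - W(q) = (32/47)**2 - 1*0 = 1024/2209 + 0 = 1024/2209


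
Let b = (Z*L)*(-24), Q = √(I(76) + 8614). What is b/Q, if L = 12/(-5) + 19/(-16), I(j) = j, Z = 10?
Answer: 861*√8690/8690 ≈ 9.2362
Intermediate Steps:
L = -287/80 (L = 12*(-⅕) + 19*(-1/16) = -12/5 - 19/16 = -287/80 ≈ -3.5875)
Q = √8690 (Q = √(76 + 8614) = √8690 ≈ 93.220)
b = 861 (b = (10*(-287/80))*(-24) = -287/8*(-24) = 861)
b/Q = 861/(√8690) = 861*(√8690/8690) = 861*√8690/8690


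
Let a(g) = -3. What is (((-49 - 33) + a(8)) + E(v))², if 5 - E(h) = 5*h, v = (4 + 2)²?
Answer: 67600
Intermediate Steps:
v = 36 (v = 6² = 36)
E(h) = 5 - 5*h
(((-49 - 33) + a(8)) + E(v))² = (((-49 - 33) - 3) + (5 - 5*36))² = ((-82 - 3) + (5 - 180))² = (-85 - 175)² = (-260)² = 67600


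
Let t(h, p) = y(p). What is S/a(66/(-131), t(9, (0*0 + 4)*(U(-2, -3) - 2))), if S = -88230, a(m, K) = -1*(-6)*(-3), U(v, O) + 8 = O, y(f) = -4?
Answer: 14705/3 ≈ 4901.7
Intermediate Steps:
U(v, O) = -8 + O
t(h, p) = -4
a(m, K) = -18 (a(m, K) = 6*(-3) = -18)
S/a(66/(-131), t(9, (0*0 + 4)*(U(-2, -3) - 2))) = -88230/(-18) = -88230*(-1/18) = 14705/3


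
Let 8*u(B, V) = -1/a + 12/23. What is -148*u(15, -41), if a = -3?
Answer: -2183/138 ≈ -15.819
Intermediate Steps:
u(B, V) = 59/552 (u(B, V) = (-1/(-3) + 12/23)/8 = (-1*(-⅓) + 12*(1/23))/8 = (⅓ + 12/23)/8 = (⅛)*(59/69) = 59/552)
-148*u(15, -41) = -148*59/552 = -2183/138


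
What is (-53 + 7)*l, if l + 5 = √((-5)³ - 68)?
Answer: 230 - 46*I*√193 ≈ 230.0 - 639.05*I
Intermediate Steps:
l = -5 + I*√193 (l = -5 + √((-5)³ - 68) = -5 + √(-125 - 68) = -5 + √(-193) = -5 + I*√193 ≈ -5.0 + 13.892*I)
(-53 + 7)*l = (-53 + 7)*(-5 + I*√193) = -46*(-5 + I*√193) = 230 - 46*I*√193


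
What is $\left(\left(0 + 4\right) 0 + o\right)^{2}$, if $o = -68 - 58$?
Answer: $15876$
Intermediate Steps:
$o = -126$
$\left(\left(0 + 4\right) 0 + o\right)^{2} = \left(\left(0 + 4\right) 0 - 126\right)^{2} = \left(4 \cdot 0 - 126\right)^{2} = \left(0 - 126\right)^{2} = \left(-126\right)^{2} = 15876$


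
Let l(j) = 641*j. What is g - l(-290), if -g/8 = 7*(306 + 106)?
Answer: 162818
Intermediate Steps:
g = -23072 (g = -56*(306 + 106) = -56*412 = -8*2884 = -23072)
g - l(-290) = -23072 - 641*(-290) = -23072 - 1*(-185890) = -23072 + 185890 = 162818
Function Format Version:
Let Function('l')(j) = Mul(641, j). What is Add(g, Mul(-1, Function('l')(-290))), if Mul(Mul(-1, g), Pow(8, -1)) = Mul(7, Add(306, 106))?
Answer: 162818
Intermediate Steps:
g = -23072 (g = Mul(-8, Mul(7, Add(306, 106))) = Mul(-8, Mul(7, 412)) = Mul(-8, 2884) = -23072)
Add(g, Mul(-1, Function('l')(-290))) = Add(-23072, Mul(-1, Mul(641, -290))) = Add(-23072, Mul(-1, -185890)) = Add(-23072, 185890) = 162818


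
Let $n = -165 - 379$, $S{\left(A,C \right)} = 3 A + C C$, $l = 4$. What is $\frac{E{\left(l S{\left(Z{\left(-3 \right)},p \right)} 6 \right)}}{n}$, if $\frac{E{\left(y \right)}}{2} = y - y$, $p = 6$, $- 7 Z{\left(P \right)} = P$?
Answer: $0$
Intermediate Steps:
$Z{\left(P \right)} = - \frac{P}{7}$
$S{\left(A,C \right)} = C^{2} + 3 A$ ($S{\left(A,C \right)} = 3 A + C^{2} = C^{2} + 3 A$)
$E{\left(y \right)} = 0$ ($E{\left(y \right)} = 2 \left(y - y\right) = 2 \cdot 0 = 0$)
$n = -544$
$\frac{E{\left(l S{\left(Z{\left(-3 \right)},p \right)} 6 \right)}}{n} = \frac{0}{-544} = 0 \left(- \frac{1}{544}\right) = 0$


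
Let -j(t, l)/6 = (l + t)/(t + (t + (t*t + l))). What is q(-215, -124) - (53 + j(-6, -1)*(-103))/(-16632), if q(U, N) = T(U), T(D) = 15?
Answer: 5734933/382536 ≈ 14.992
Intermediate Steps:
q(U, N) = 15
j(t, l) = -6*(l + t)/(l + t² + 2*t) (j(t, l) = -6*(l + t)/(t + (t + (t*t + l))) = -6*(l + t)/(t + (t + (t² + l))) = -6*(l + t)/(t + (t + (l + t²))) = -6*(l + t)/(t + (l + t + t²)) = -6*(l + t)/(l + t² + 2*t))
q(-215, -124) - (53 + j(-6, -1)*(-103))/(-16632) = 15 - (53 + (6*(-1*(-1) - 1*(-6))/(-1 + (-6)² + 2*(-6)))*(-103))/(-16632) = 15 - (53 + (6*(1 + 6)/(-1 + 36 - 12))*(-103))*(-1)/16632 = 15 - (53 + (6*7/23)*(-103))*(-1)/16632 = 15 - (53 + (6*(1/23)*7)*(-103))*(-1)/16632 = 15 - (53 + (42/23)*(-103))*(-1)/16632 = 15 - (53 - 4326/23)*(-1)/16632 = 15 - (-3107)*(-1)/(23*16632) = 15 - 1*3107/382536 = 15 - 3107/382536 = 5734933/382536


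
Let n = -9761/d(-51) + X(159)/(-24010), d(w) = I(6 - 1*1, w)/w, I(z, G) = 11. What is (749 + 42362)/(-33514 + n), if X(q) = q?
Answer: 11386046210/3101057821 ≈ 3.6717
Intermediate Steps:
d(w) = 11/w
n = 11952440361/264110 (n = -9761/(11/(-51)) + 159/(-24010) = -9761/(11*(-1/51)) + 159*(-1/24010) = -9761/(-11/51) - 159/24010 = -9761*(-51/11) - 159/24010 = 497811/11 - 159/24010 = 11952440361/264110 ≈ 45256.)
(749 + 42362)/(-33514 + n) = (749 + 42362)/(-33514 + 11952440361/264110) = 43111/(3101057821/264110) = 43111*(264110/3101057821) = 11386046210/3101057821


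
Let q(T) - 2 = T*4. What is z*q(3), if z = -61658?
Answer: -863212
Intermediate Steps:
q(T) = 2 + 4*T (q(T) = 2 + T*4 = 2 + 4*T)
z*q(3) = -61658*(2 + 4*3) = -61658*(2 + 12) = -61658*14 = -863212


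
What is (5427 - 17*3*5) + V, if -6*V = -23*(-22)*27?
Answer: 2895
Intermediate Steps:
V = -2277 (V = -(-23*(-22))*27/6 = -253*27/3 = -⅙*13662 = -2277)
(5427 - 17*3*5) + V = (5427 - 17*3*5) - 2277 = (5427 - 51*5) - 2277 = (5427 - 255) - 2277 = 5172 - 2277 = 2895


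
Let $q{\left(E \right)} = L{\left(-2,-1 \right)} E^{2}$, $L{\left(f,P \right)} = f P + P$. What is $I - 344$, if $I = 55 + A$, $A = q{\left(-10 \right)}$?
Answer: $-189$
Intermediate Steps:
$L{\left(f,P \right)} = P + P f$ ($L{\left(f,P \right)} = P f + P = P + P f$)
$q{\left(E \right)} = E^{2}$ ($q{\left(E \right)} = - (1 - 2) E^{2} = \left(-1\right) \left(-1\right) E^{2} = 1 E^{2} = E^{2}$)
$A = 100$ ($A = \left(-10\right)^{2} = 100$)
$I = 155$ ($I = 55 + 100 = 155$)
$I - 344 = 155 - 344 = -189$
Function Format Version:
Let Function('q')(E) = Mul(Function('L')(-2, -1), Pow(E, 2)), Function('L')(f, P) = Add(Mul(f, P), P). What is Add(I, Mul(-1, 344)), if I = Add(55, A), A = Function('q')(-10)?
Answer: -189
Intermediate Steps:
Function('L')(f, P) = Add(P, Mul(P, f)) (Function('L')(f, P) = Add(Mul(P, f), P) = Add(P, Mul(P, f)))
Function('q')(E) = Pow(E, 2) (Function('q')(E) = Mul(Mul(-1, Add(1, -2)), Pow(E, 2)) = Mul(Mul(-1, -1), Pow(E, 2)) = Mul(1, Pow(E, 2)) = Pow(E, 2))
A = 100 (A = Pow(-10, 2) = 100)
I = 155 (I = Add(55, 100) = 155)
Add(I, Mul(-1, 344)) = Add(155, Mul(-1, 344)) = Add(155, -344) = -189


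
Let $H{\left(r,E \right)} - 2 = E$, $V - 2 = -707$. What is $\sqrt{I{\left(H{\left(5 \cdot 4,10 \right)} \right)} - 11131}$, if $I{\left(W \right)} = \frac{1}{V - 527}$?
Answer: $\frac{i \sqrt{1055931261}}{308} \approx 105.5 i$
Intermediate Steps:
$V = -705$ ($V = 2 - 707 = -705$)
$H{\left(r,E \right)} = 2 + E$
$I{\left(W \right)} = - \frac{1}{1232}$ ($I{\left(W \right)} = \frac{1}{-705 - 527} = \frac{1}{-1232} = - \frac{1}{1232}$)
$\sqrt{I{\left(H{\left(5 \cdot 4,10 \right)} \right)} - 11131} = \sqrt{- \frac{1}{1232} - 11131} = \sqrt{- \frac{13713393}{1232}} = \frac{i \sqrt{1055931261}}{308}$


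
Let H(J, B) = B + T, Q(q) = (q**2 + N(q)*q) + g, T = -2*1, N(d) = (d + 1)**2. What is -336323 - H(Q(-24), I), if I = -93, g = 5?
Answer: -336228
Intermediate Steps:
N(d) = (1 + d)**2
T = -2
Q(q) = 5 + q**2 + q*(1 + q)**2 (Q(q) = (q**2 + (1 + q)**2*q) + 5 = (q**2 + q*(1 + q)**2) + 5 = 5 + q**2 + q*(1 + q)**2)
H(J, B) = -2 + B (H(J, B) = B - 2 = -2 + B)
-336323 - H(Q(-24), I) = -336323 - (-2 - 93) = -336323 - 1*(-95) = -336323 + 95 = -336228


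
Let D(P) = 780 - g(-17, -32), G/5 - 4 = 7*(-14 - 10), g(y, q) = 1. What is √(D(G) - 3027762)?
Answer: I*√3026983 ≈ 1739.8*I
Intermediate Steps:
G = -820 (G = 20 + 5*(7*(-14 - 10)) = 20 + 5*(7*(-24)) = 20 + 5*(-168) = 20 - 840 = -820)
D(P) = 779 (D(P) = 780 - 1*1 = 780 - 1 = 779)
√(D(G) - 3027762) = √(779 - 3027762) = √(-3026983) = I*√3026983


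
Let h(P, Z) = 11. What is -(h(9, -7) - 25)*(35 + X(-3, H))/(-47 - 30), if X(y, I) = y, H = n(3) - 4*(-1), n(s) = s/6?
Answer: -64/11 ≈ -5.8182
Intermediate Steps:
n(s) = s/6 (n(s) = s*(1/6) = s/6)
H = 9/2 (H = (1/6)*3 - 4*(-1) = 1/2 + 4 = 9/2 ≈ 4.5000)
-(h(9, -7) - 25)*(35 + X(-3, H))/(-47 - 30) = -(11 - 25)*(35 - 3)/(-47 - 30) = -(-14)*32/(-77) = -(-14)*32*(-1/77) = -(-14)*(-32)/77 = -1*64/11 = -64/11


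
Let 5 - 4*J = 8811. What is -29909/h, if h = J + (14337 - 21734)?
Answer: 59818/19197 ≈ 3.1160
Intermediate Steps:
J = -4403/2 (J = 5/4 - ¼*8811 = 5/4 - 8811/4 = -4403/2 ≈ -2201.5)
h = -19197/2 (h = -4403/2 + (14337 - 21734) = -4403/2 - 7397 = -19197/2 ≈ -9598.5)
-29909/h = -29909/(-19197/2) = -29909*(-2/19197) = 59818/19197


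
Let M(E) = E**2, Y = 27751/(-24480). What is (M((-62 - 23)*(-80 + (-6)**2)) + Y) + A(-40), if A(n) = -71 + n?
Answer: 342413702969/24480 ≈ 1.3987e+7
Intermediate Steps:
Y = -27751/24480 (Y = 27751*(-1/24480) = -27751/24480 ≈ -1.1336)
(M((-62 - 23)*(-80 + (-6)**2)) + Y) + A(-40) = (((-62 - 23)*(-80 + (-6)**2))**2 - 27751/24480) + (-71 - 40) = ((-85*(-80 + 36))**2 - 27751/24480) - 111 = ((-85*(-44))**2 - 27751/24480) - 111 = (3740**2 - 27751/24480) - 111 = (13987600 - 27751/24480) - 111 = 342416420249/24480 - 111 = 342413702969/24480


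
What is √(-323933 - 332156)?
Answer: I*√656089 ≈ 809.99*I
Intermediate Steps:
√(-323933 - 332156) = √(-656089) = I*√656089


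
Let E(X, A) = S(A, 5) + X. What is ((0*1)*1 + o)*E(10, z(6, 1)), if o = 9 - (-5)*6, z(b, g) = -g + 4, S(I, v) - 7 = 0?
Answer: 663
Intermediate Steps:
S(I, v) = 7 (S(I, v) = 7 + 0 = 7)
z(b, g) = 4 - g
E(X, A) = 7 + X
o = 39 (o = 9 - 5*(-6) = 9 + 30 = 39)
((0*1)*1 + o)*E(10, z(6, 1)) = ((0*1)*1 + 39)*(7 + 10) = (0*1 + 39)*17 = (0 + 39)*17 = 39*17 = 663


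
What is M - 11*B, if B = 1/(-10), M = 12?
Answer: 131/10 ≈ 13.100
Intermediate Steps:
B = -⅒ ≈ -0.10000
M - 11*B = 12 - 11*(-⅒) = 12 + 11/10 = 131/10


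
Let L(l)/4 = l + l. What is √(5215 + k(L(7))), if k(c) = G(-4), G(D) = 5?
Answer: 6*√145 ≈ 72.250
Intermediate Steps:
L(l) = 8*l (L(l) = 4*(l + l) = 4*(2*l) = 8*l)
k(c) = 5
√(5215 + k(L(7))) = √(5215 + 5) = √5220 = 6*√145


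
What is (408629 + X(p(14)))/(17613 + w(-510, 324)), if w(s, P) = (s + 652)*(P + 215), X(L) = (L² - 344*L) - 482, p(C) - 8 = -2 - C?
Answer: 410963/94151 ≈ 4.3649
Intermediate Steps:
p(C) = 6 - C (p(C) = 8 + (-2 - C) = 6 - C)
X(L) = -482 + L² - 344*L
w(s, P) = (215 + P)*(652 + s) (w(s, P) = (652 + s)*(215 + P) = (215 + P)*(652 + s))
(408629 + X(p(14)))/(17613 + w(-510, 324)) = (408629 + (-482 + (6 - 1*14)² - 344*(6 - 1*14)))/(17613 + (140180 + 215*(-510) + 652*324 + 324*(-510))) = (408629 + (-482 + (6 - 14)² - 344*(6 - 14)))/(17613 + (140180 - 109650 + 211248 - 165240)) = (408629 + (-482 + (-8)² - 344*(-8)))/(17613 + 76538) = (408629 + (-482 + 64 + 2752))/94151 = (408629 + 2334)*(1/94151) = 410963*(1/94151) = 410963/94151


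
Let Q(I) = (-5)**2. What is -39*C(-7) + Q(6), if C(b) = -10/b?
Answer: -215/7 ≈ -30.714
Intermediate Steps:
Q(I) = 25
-39*C(-7) + Q(6) = -(-390)/(-7) + 25 = -(-390)*(-1)/7 + 25 = -39*10/7 + 25 = -390/7 + 25 = -215/7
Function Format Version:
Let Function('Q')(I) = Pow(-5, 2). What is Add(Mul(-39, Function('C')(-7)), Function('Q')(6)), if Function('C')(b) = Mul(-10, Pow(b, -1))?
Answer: Rational(-215, 7) ≈ -30.714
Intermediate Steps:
Function('Q')(I) = 25
Add(Mul(-39, Function('C')(-7)), Function('Q')(6)) = Add(Mul(-39, Mul(-10, Pow(-7, -1))), 25) = Add(Mul(-39, Mul(-10, Rational(-1, 7))), 25) = Add(Mul(-39, Rational(10, 7)), 25) = Add(Rational(-390, 7), 25) = Rational(-215, 7)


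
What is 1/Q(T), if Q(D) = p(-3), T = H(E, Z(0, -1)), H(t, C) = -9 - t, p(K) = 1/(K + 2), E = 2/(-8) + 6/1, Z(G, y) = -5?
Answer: -1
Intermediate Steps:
E = 23/4 (E = 2*(-⅛) + 6*1 = -¼ + 6 = 23/4 ≈ 5.7500)
p(K) = 1/(2 + K)
T = -59/4 (T = -9 - 1*23/4 = -9 - 23/4 = -59/4 ≈ -14.750)
Q(D) = -1 (Q(D) = 1/(2 - 3) = 1/(-1) = -1)
1/Q(T) = 1/(-1) = -1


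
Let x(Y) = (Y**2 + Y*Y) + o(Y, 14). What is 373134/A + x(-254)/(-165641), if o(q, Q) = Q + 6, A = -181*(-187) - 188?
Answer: 8208932518/796472917 ≈ 10.307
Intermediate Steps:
A = 33659 (A = 33847 - 188 = 33659)
o(q, Q) = 6 + Q
x(Y) = 20 + 2*Y**2 (x(Y) = (Y**2 + Y*Y) + (6 + 14) = (Y**2 + Y**2) + 20 = 2*Y**2 + 20 = 20 + 2*Y**2)
373134/A + x(-254)/(-165641) = 373134/33659 + (20 + 2*(-254)**2)/(-165641) = 373134*(1/33659) + (20 + 2*64516)*(-1/165641) = 373134/33659 + (20 + 129032)*(-1/165641) = 373134/33659 + 129052*(-1/165641) = 373134/33659 - 18436/23663 = 8208932518/796472917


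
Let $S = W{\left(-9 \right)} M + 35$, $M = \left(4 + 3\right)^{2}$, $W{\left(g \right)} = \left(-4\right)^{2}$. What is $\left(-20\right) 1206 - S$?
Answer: $-24939$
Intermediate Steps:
$W{\left(g \right)} = 16$
$M = 49$ ($M = 7^{2} = 49$)
$S = 819$ ($S = 16 \cdot 49 + 35 = 784 + 35 = 819$)
$\left(-20\right) 1206 - S = \left(-20\right) 1206 - 819 = -24120 - 819 = -24939$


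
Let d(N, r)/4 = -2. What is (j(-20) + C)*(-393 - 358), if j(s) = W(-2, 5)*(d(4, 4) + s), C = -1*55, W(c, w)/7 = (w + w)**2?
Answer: 14760905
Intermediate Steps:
d(N, r) = -8 (d(N, r) = 4*(-2) = -8)
W(c, w) = 28*w**2 (W(c, w) = 7*(w + w)**2 = 7*(2*w)**2 = 7*(4*w**2) = 28*w**2)
C = -55
j(s) = -5600 + 700*s (j(s) = (28*5**2)*(-8 + s) = (28*25)*(-8 + s) = 700*(-8 + s) = -5600 + 700*s)
(j(-20) + C)*(-393 - 358) = ((-5600 + 700*(-20)) - 55)*(-393 - 358) = ((-5600 - 14000) - 55)*(-751) = (-19600 - 55)*(-751) = -19655*(-751) = 14760905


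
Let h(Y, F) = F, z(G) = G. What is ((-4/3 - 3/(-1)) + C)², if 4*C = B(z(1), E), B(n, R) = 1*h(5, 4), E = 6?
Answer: 64/9 ≈ 7.1111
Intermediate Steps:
B(n, R) = 4 (B(n, R) = 1*4 = 4)
C = 1 (C = (¼)*4 = 1)
((-4/3 - 3/(-1)) + C)² = ((-4/3 - 3/(-1)) + 1)² = ((-4*⅓ - 3*(-1)) + 1)² = ((-4/3 + 3) + 1)² = (5/3 + 1)² = (8/3)² = 64/9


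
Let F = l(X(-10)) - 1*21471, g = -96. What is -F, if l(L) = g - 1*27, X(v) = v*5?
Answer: 21594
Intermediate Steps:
X(v) = 5*v
l(L) = -123 (l(L) = -96 - 1*27 = -96 - 27 = -123)
F = -21594 (F = -123 - 1*21471 = -123 - 21471 = -21594)
-F = -1*(-21594) = 21594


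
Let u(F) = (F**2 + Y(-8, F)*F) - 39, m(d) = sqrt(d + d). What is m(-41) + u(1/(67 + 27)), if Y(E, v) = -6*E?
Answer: -340091/8836 + I*sqrt(82) ≈ -38.489 + 9.0554*I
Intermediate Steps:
m(d) = sqrt(2)*sqrt(d) (m(d) = sqrt(2*d) = sqrt(2)*sqrt(d))
u(F) = -39 + F**2 + 48*F (u(F) = (F**2 + (-6*(-8))*F) - 39 = (F**2 + 48*F) - 39 = -39 + F**2 + 48*F)
m(-41) + u(1/(67 + 27)) = sqrt(2)*sqrt(-41) + (-39 + (1/(67 + 27))**2 + 48/(67 + 27)) = sqrt(2)*(I*sqrt(41)) + (-39 + (1/94)**2 + 48/94) = I*sqrt(82) + (-39 + (1/94)**2 + 48*(1/94)) = I*sqrt(82) + (-39 + 1/8836 + 24/47) = I*sqrt(82) - 340091/8836 = -340091/8836 + I*sqrt(82)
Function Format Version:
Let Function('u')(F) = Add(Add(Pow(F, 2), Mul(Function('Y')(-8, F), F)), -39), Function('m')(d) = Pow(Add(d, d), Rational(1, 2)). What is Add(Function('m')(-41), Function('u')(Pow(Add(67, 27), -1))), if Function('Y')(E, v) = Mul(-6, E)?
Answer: Add(Rational(-340091, 8836), Mul(I, Pow(82, Rational(1, 2)))) ≈ Add(-38.489, Mul(9.0554, I))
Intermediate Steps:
Function('m')(d) = Mul(Pow(2, Rational(1, 2)), Pow(d, Rational(1, 2))) (Function('m')(d) = Pow(Mul(2, d), Rational(1, 2)) = Mul(Pow(2, Rational(1, 2)), Pow(d, Rational(1, 2))))
Function('u')(F) = Add(-39, Pow(F, 2), Mul(48, F)) (Function('u')(F) = Add(Add(Pow(F, 2), Mul(Mul(-6, -8), F)), -39) = Add(Add(Pow(F, 2), Mul(48, F)), -39) = Add(-39, Pow(F, 2), Mul(48, F)))
Add(Function('m')(-41), Function('u')(Pow(Add(67, 27), -1))) = Add(Mul(Pow(2, Rational(1, 2)), Pow(-41, Rational(1, 2))), Add(-39, Pow(Pow(Add(67, 27), -1), 2), Mul(48, Pow(Add(67, 27), -1)))) = Add(Mul(Pow(2, Rational(1, 2)), Mul(I, Pow(41, Rational(1, 2)))), Add(-39, Pow(Pow(94, -1), 2), Mul(48, Pow(94, -1)))) = Add(Mul(I, Pow(82, Rational(1, 2))), Add(-39, Pow(Rational(1, 94), 2), Mul(48, Rational(1, 94)))) = Add(Mul(I, Pow(82, Rational(1, 2))), Add(-39, Rational(1, 8836), Rational(24, 47))) = Add(Mul(I, Pow(82, Rational(1, 2))), Rational(-340091, 8836)) = Add(Rational(-340091, 8836), Mul(I, Pow(82, Rational(1, 2))))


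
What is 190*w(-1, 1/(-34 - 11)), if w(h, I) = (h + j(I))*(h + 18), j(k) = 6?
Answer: 16150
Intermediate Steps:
w(h, I) = (6 + h)*(18 + h) (w(h, I) = (h + 6)*(h + 18) = (6 + h)*(18 + h))
190*w(-1, 1/(-34 - 11)) = 190*(108 + (-1)² + 24*(-1)) = 190*(108 + 1 - 24) = 190*85 = 16150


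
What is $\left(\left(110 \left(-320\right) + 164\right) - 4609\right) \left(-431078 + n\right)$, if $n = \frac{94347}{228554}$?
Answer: $\frac{3906004074662925}{228554} \approx 1.709 \cdot 10^{10}$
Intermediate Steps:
$n = \frac{94347}{228554}$ ($n = 94347 \cdot \frac{1}{228554} = \frac{94347}{228554} \approx 0.4128$)
$\left(\left(110 \left(-320\right) + 164\right) - 4609\right) \left(-431078 + n\right) = \left(\left(110 \left(-320\right) + 164\right) - 4609\right) \left(-431078 + \frac{94347}{228554}\right) = \left(\left(-35200 + 164\right) - 4609\right) \left(- \frac{98524506865}{228554}\right) = \left(-35036 - 4609\right) \left(- \frac{98524506865}{228554}\right) = \left(-39645\right) \left(- \frac{98524506865}{228554}\right) = \frac{3906004074662925}{228554}$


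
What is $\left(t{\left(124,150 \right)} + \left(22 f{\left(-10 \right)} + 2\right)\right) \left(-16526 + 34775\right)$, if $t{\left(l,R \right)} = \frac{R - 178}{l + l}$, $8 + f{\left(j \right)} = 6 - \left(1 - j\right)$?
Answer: $- \frac{321456135}{62} \approx -5.1848 \cdot 10^{6}$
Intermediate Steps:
$f{\left(j \right)} = -3 + j$ ($f{\left(j \right)} = -8 - \left(-5 - j\right) = -8 + \left(6 + \left(-1 + j\right)\right) = -8 + \left(5 + j\right) = -3 + j$)
$t{\left(l,R \right)} = \frac{-178 + R}{2 l}$
$\left(t{\left(124,150 \right)} + \left(22 f{\left(-10 \right)} + 2\right)\right) \left(-16526 + 34775\right) = \left(\frac{-178 + 150}{2 \cdot 124} + \left(22 \left(-3 - 10\right) + 2\right)\right) \left(-16526 + 34775\right) = \left(\frac{1}{2} \cdot \frac{1}{124} \left(-28\right) + \left(22 \left(-13\right) + 2\right)\right) 18249 = \left(- \frac{7}{62} + \left(-286 + 2\right)\right) 18249 = \left(- \frac{7}{62} - 284\right) 18249 = \left(- \frac{17615}{62}\right) 18249 = - \frac{321456135}{62}$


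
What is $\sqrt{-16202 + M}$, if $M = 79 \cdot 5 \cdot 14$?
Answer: $4 i \sqrt{667} \approx 103.31 i$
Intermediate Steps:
$M = 5530$ ($M = 79 \cdot 70 = 5530$)
$\sqrt{-16202 + M} = \sqrt{-16202 + 5530} = \sqrt{-10672} = 4 i \sqrt{667}$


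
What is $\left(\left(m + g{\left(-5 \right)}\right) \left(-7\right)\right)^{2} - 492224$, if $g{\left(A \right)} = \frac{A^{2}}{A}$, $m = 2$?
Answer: $-491783$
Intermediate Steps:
$g{\left(A \right)} = A$
$\left(\left(m + g{\left(-5 \right)}\right) \left(-7\right)\right)^{2} - 492224 = \left(\left(2 - 5\right) \left(-7\right)\right)^{2} - 492224 = \left(\left(-3\right) \left(-7\right)\right)^{2} - 492224 = 21^{2} - 492224 = 441 - 492224 = -491783$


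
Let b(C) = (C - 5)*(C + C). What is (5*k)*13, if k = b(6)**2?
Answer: 9360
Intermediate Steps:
b(C) = 2*C*(-5 + C) (b(C) = (-5 + C)*(2*C) = 2*C*(-5 + C))
k = 144 (k = (2*6*(-5 + 6))**2 = (2*6*1)**2 = 12**2 = 144)
(5*k)*13 = (5*144)*13 = 720*13 = 9360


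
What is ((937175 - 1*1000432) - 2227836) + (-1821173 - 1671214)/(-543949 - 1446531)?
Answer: -4560371302253/1990480 ≈ -2.2911e+6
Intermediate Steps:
((937175 - 1*1000432) - 2227836) + (-1821173 - 1671214)/(-543949 - 1446531) = ((937175 - 1000432) - 2227836) - 3492387/(-1990480) = (-63257 - 2227836) - 3492387*(-1/1990480) = -2291093 + 3492387/1990480 = -4560371302253/1990480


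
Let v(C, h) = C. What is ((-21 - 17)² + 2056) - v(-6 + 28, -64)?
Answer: 3478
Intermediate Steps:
((-21 - 17)² + 2056) - v(-6 + 28, -64) = ((-21 - 17)² + 2056) - (-6 + 28) = ((-38)² + 2056) - 1*22 = (1444 + 2056) - 22 = 3500 - 22 = 3478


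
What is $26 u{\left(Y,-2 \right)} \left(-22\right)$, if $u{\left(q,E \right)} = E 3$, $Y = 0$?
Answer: $3432$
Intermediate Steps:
$u{\left(q,E \right)} = 3 E$
$26 u{\left(Y,-2 \right)} \left(-22\right) = 26 \cdot 3 \left(-2\right) \left(-22\right) = 26 \left(-6\right) \left(-22\right) = \left(-156\right) \left(-22\right) = 3432$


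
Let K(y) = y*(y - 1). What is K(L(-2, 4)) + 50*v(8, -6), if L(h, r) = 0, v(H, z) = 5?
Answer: 250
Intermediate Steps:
K(y) = y*(-1 + y)
K(L(-2, 4)) + 50*v(8, -6) = 0*(-1 + 0) + 50*5 = 0*(-1) + 250 = 0 + 250 = 250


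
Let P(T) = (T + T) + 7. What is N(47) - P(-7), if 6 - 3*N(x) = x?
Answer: -20/3 ≈ -6.6667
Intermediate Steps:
P(T) = 7 + 2*T (P(T) = 2*T + 7 = 7 + 2*T)
N(x) = 2 - x/3
N(47) - P(-7) = (2 - 1/3*47) - (7 + 2*(-7)) = (2 - 47/3) - (7 - 14) = -41/3 - 1*(-7) = -41/3 + 7 = -20/3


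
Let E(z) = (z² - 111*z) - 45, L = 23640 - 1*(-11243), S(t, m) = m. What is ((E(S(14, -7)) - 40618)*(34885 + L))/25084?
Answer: -694836954/6271 ≈ -1.1080e+5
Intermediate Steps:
L = 34883 (L = 23640 + 11243 = 34883)
E(z) = -45 + z² - 111*z
((E(S(14, -7)) - 40618)*(34885 + L))/25084 = (((-45 + (-7)² - 111*(-7)) - 40618)*(34885 + 34883))/25084 = (((-45 + 49 + 777) - 40618)*69768)*(1/25084) = ((781 - 40618)*69768)*(1/25084) = -39837*69768*(1/25084) = -2779347816*1/25084 = -694836954/6271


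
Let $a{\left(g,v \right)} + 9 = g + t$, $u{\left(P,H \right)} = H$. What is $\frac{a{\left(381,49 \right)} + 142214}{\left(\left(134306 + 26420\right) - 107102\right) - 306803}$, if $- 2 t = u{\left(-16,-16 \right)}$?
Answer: $- \frac{142594}{253179} \approx -0.56321$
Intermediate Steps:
$t = 8$ ($t = \left(- \frac{1}{2}\right) \left(-16\right) = 8$)
$a{\left(g,v \right)} = -1 + g$ ($a{\left(g,v \right)} = -9 + \left(g + 8\right) = -9 + \left(8 + g\right) = -1 + g$)
$\frac{a{\left(381,49 \right)} + 142214}{\left(\left(134306 + 26420\right) - 107102\right) - 306803} = \frac{\left(-1 + 381\right) + 142214}{\left(\left(134306 + 26420\right) - 107102\right) - 306803} = \frac{380 + 142214}{\left(160726 - 107102\right) - 306803} = \frac{142594}{53624 - 306803} = \frac{142594}{-253179} = 142594 \left(- \frac{1}{253179}\right) = - \frac{142594}{253179}$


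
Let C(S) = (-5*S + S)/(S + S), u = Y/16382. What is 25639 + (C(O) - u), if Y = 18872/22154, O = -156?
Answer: 2326088767641/90731707 ≈ 25637.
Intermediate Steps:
Y = 9436/11077 (Y = 18872*(1/22154) = 9436/11077 ≈ 0.85186)
u = 4718/90731707 (u = (9436/11077)/16382 = (9436/11077)*(1/16382) = 4718/90731707 ≈ 5.1999e-5)
C(S) = -2 (C(S) = (-4*S)/((2*S)) = (-4*S)*(1/(2*S)) = -2)
25639 + (C(O) - u) = 25639 + (-2 - 1*4718/90731707) = 25639 + (-2 - 4718/90731707) = 25639 - 181468132/90731707 = 2326088767641/90731707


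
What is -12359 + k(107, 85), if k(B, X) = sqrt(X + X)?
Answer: -12359 + sqrt(170) ≈ -12346.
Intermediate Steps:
k(B, X) = sqrt(2)*sqrt(X) (k(B, X) = sqrt(2*X) = sqrt(2)*sqrt(X))
-12359 + k(107, 85) = -12359 + sqrt(2)*sqrt(85) = -12359 + sqrt(170)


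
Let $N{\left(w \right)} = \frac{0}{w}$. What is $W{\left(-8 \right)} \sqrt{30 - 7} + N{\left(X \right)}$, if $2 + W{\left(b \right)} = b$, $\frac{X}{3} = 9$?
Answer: $- 10 \sqrt{23} \approx -47.958$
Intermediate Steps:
$X = 27$ ($X = 3 \cdot 9 = 27$)
$W{\left(b \right)} = -2 + b$
$N{\left(w \right)} = 0$
$W{\left(-8 \right)} \sqrt{30 - 7} + N{\left(X \right)} = \left(-2 - 8\right) \sqrt{30 - 7} + 0 = - 10 \sqrt{23} + 0 = - 10 \sqrt{23}$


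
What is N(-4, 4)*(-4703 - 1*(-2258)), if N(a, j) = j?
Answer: -9780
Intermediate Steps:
N(-4, 4)*(-4703 - 1*(-2258)) = 4*(-4703 - 1*(-2258)) = 4*(-4703 + 2258) = 4*(-2445) = -9780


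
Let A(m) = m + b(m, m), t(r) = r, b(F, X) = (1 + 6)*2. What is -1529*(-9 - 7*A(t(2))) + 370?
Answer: 185379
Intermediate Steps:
b(F, X) = 14 (b(F, X) = 7*2 = 14)
A(m) = 14 + m (A(m) = m + 14 = 14 + m)
-1529*(-9 - 7*A(t(2))) + 370 = -1529*(-9 - 7*(14 + 2)) + 370 = -1529*(-9 - 7*16) + 370 = -1529*(-9 - 112) + 370 = -1529*(-121) + 370 = 185009 + 370 = 185379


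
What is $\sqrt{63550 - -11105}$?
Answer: $3 \sqrt{8295} \approx 273.23$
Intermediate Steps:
$\sqrt{63550 - -11105} = \sqrt{63550 + \left(-75513 + 86618\right)} = \sqrt{63550 + 11105} = \sqrt{74655} = 3 \sqrt{8295}$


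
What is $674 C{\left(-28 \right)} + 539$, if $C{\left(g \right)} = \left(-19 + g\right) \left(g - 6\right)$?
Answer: $1077591$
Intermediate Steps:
$C{\left(g \right)} = \left(-19 + g\right) \left(-6 + g\right)$
$674 C{\left(-28 \right)} + 539 = 674 \left(114 + \left(-28\right)^{2} - -700\right) + 539 = 674 \left(114 + 784 + 700\right) + 539 = 674 \cdot 1598 + 539 = 1077052 + 539 = 1077591$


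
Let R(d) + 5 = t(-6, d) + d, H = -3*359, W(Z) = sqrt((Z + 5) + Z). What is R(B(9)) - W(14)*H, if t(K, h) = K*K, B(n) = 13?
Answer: 44 + 1077*sqrt(33) ≈ 6230.9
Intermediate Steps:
W(Z) = sqrt(5 + 2*Z) (W(Z) = sqrt((5 + Z) + Z) = sqrt(5 + 2*Z))
t(K, h) = K**2
H = -1077
R(d) = 31 + d (R(d) = -5 + ((-6)**2 + d) = -5 + (36 + d) = 31 + d)
R(B(9)) - W(14)*H = (31 + 13) - sqrt(5 + 2*14)*(-1077) = 44 - sqrt(5 + 28)*(-1077) = 44 - sqrt(33)*(-1077) = 44 - (-1077)*sqrt(33) = 44 + 1077*sqrt(33)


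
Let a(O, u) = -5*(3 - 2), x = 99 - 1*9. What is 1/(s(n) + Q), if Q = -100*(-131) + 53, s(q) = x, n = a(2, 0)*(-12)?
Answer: 1/13243 ≈ 7.5512e-5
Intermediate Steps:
x = 90 (x = 99 - 9 = 90)
a(O, u) = -5 (a(O, u) = -5*1 = -5)
n = 60 (n = -5*(-12) = 60)
s(q) = 90
Q = 13153 (Q = 13100 + 53 = 13153)
1/(s(n) + Q) = 1/(90 + 13153) = 1/13243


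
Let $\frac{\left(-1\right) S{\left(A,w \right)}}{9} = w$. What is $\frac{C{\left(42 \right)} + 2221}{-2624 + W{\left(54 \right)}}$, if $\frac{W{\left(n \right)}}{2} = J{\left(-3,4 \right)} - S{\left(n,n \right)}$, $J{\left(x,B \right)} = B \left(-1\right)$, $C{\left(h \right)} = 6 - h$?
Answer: $- \frac{437}{332} \approx -1.3163$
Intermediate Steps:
$S{\left(A,w \right)} = - 9 w$
$J{\left(x,B \right)} = - B$
$W{\left(n \right)} = -8 + 18 n$ ($W{\left(n \right)} = 2 \left(\left(-1\right) 4 - - 9 n\right) = 2 \left(-4 + 9 n\right) = -8 + 18 n$)
$\frac{C{\left(42 \right)} + 2221}{-2624 + W{\left(54 \right)}} = \frac{\left(6 - 42\right) + 2221}{-2624 + \left(-8 + 18 \cdot 54\right)} = \frac{\left(6 - 42\right) + 2221}{-2624 + \left(-8 + 972\right)} = \frac{-36 + 2221}{-2624 + 964} = \frac{2185}{-1660} = 2185 \left(- \frac{1}{1660}\right) = - \frac{437}{332}$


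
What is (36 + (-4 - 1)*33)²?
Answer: 16641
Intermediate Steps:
(36 + (-4 - 1)*33)² = (36 - 5*33)² = (36 - 165)² = (-129)² = 16641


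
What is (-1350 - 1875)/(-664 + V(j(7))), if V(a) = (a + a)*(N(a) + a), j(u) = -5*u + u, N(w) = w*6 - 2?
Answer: -3225/10424 ≈ -0.30938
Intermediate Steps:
N(w) = -2 + 6*w (N(w) = 6*w - 2 = -2 + 6*w)
j(u) = -4*u
V(a) = 2*a*(-2 + 7*a) (V(a) = (a + a)*((-2 + 6*a) + a) = (2*a)*(-2 + 7*a) = 2*a*(-2 + 7*a))
(-1350 - 1875)/(-664 + V(j(7))) = (-1350 - 1875)/(-664 + 2*(-4*7)*(-2 + 7*(-4*7))) = -3225/(-664 + 2*(-28)*(-2 + 7*(-28))) = -3225/(-664 + 2*(-28)*(-2 - 196)) = -3225/(-664 + 2*(-28)*(-198)) = -3225/(-664 + 11088) = -3225/10424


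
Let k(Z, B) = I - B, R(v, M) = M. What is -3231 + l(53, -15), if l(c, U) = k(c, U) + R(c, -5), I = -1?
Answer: -3222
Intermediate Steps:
k(Z, B) = -1 - B
l(c, U) = -6 - U (l(c, U) = (-1 - U) - 5 = -6 - U)
-3231 + l(53, -15) = -3231 + (-6 - 1*(-15)) = -3231 + (-6 + 15) = -3231 + 9 = -3222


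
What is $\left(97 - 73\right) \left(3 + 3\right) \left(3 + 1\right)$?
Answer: $576$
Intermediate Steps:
$\left(97 - 73\right) \left(3 + 3\right) \left(3 + 1\right) = 24 \cdot 6 \cdot 4 = 24 \cdot 24 = 576$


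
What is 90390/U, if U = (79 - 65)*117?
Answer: 15065/273 ≈ 55.183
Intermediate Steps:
U = 1638 (U = 14*117 = 1638)
90390/U = 90390/1638 = 90390*(1/1638) = 15065/273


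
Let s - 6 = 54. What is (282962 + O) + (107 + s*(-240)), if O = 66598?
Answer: 335267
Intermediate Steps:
s = 60 (s = 6 + 54 = 60)
(282962 + O) + (107 + s*(-240)) = (282962 + 66598) + (107 + 60*(-240)) = 349560 + (107 - 14400) = 349560 - 14293 = 335267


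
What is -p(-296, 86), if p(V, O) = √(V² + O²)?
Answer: -2*√23753 ≈ -308.24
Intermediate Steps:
p(V, O) = √(O² + V²)
-p(-296, 86) = -√(86² + (-296)²) = -√(7396 + 87616) = -√95012 = -2*√23753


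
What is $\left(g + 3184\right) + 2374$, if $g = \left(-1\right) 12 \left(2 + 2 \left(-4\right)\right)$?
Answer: $5630$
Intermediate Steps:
$g = 72$ ($g = - 12 \left(2 - 8\right) = \left(-12\right) \left(-6\right) = 72$)
$\left(g + 3184\right) + 2374 = \left(72 + 3184\right) + 2374 = 3256 + 2374 = 5630$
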